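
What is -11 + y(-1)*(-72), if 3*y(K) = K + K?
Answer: 37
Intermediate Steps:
y(K) = 2*K/3 (y(K) = (K + K)/3 = (2*K)/3 = 2*K/3)
-11 + y(-1)*(-72) = -11 + ((2/3)*(-1))*(-72) = -11 - 2/3*(-72) = -11 + 48 = 37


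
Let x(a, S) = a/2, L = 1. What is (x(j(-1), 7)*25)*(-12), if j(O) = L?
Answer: -150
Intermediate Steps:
j(O) = 1
x(a, S) = a/2 (x(a, S) = a*(½) = a/2)
(x(j(-1), 7)*25)*(-12) = (((½)*1)*25)*(-12) = ((½)*25)*(-12) = (25/2)*(-12) = -150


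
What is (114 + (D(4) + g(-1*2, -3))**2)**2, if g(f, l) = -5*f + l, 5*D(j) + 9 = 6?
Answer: 15007876/625 ≈ 24013.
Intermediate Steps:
D(j) = -3/5 (D(j) = -9/5 + (1/5)*6 = -9/5 + 6/5 = -3/5)
g(f, l) = l - 5*f
(114 + (D(4) + g(-1*2, -3))**2)**2 = (114 + (-3/5 + (-3 - (-5)*2))**2)**2 = (114 + (-3/5 + (-3 - 5*(-2)))**2)**2 = (114 + (-3/5 + (-3 + 10))**2)**2 = (114 + (-3/5 + 7)**2)**2 = (114 + (32/5)**2)**2 = (114 + 1024/25)**2 = (3874/25)**2 = 15007876/625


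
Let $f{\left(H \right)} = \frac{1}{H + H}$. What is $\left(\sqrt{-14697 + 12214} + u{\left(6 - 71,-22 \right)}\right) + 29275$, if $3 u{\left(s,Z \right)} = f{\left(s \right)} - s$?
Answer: $\frac{11425699}{390} + i \sqrt{2483} \approx 29297.0 + 49.83 i$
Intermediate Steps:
$f{\left(H \right)} = \frac{1}{2 H}$
$u{\left(s,Z \right)} = - \frac{s}{3} + \frac{1}{6 s}$ ($u{\left(s,Z \right)} = \frac{\frac{1}{2 s} - s}{3} = - \frac{s}{3} + \frac{1}{6 s}$)
$\left(\sqrt{-14697 + 12214} + u{\left(6 - 71,-22 \right)}\right) + 29275 = \left(\sqrt{-14697 + 12214} - \left(- \frac{1}{6 \left(6 - 71\right)} + \frac{6 - 71}{3}\right)\right) + 29275 = \left(\sqrt{-2483} + \left(\left(- \frac{1}{3}\right) \left(-65\right) + \frac{1}{6 \left(-65\right)}\right)\right) + 29275 = \left(i \sqrt{2483} + \left(\frac{65}{3} + \frac{1}{6} \left(- \frac{1}{65}\right)\right)\right) + 29275 = \left(i \sqrt{2483} + \left(\frac{65}{3} - \frac{1}{390}\right)\right) + 29275 = \left(i \sqrt{2483} + \frac{8449}{390}\right) + 29275 = \left(\frac{8449}{390} + i \sqrt{2483}\right) + 29275 = \frac{11425699}{390} + i \sqrt{2483}$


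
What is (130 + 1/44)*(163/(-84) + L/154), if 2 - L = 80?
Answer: -615961/1936 ≈ -318.16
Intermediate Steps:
L = -78 (L = 2 - 1*80 = 2 - 80 = -78)
(130 + 1/44)*(163/(-84) + L/154) = (130 + 1/44)*(163/(-84) - 78/154) = (130 + 1/44)*(163*(-1/84) - 78*1/154) = 5721*(-163/84 - 39/77)/44 = (5721/44)*(-323/132) = -615961/1936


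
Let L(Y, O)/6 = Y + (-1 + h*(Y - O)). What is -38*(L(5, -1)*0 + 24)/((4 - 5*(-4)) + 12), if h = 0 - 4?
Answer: -76/3 ≈ -25.333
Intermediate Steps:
h = -4
L(Y, O) = -6 - 18*Y + 24*O (L(Y, O) = 6*(Y + (-1 - 4*(Y - O))) = 6*(Y + (-1 + (-4*Y + 4*O))) = 6*(Y + (-1 - 4*Y + 4*O)) = 6*(-1 - 3*Y + 4*O) = -6 - 18*Y + 24*O)
-38*(L(5, -1)*0 + 24)/((4 - 5*(-4)) + 12) = -38*((-6 - 18*5 + 24*(-1))*0 + 24)/((4 - 5*(-4)) + 12) = -38*((-6 - 90 - 24)*0 + 24)/((4 + 20) + 12) = -38*(-120*0 + 24)/(24 + 12) = -38*(0 + 24)/36 = -912/36 = -38*⅔ = -76/3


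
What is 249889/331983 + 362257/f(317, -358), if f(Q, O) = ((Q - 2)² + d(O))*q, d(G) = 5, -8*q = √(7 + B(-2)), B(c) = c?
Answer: 249889/331983 - 1449028*√5/248075 ≈ -12.308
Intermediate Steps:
q = -√5/8 (q = -√(7 - 2)/8 = -√5/8 ≈ -0.27951)
f(Q, O) = -√5*(5 + (-2 + Q)²)/8 (f(Q, O) = ((Q - 2)² + 5)*(-√5/8) = ((-2 + Q)² + 5)*(-√5/8) = (5 + (-2 + Q)²)*(-√5/8) = -√5*(5 + (-2 + Q)²)/8)
249889/331983 + 362257/f(317, -358) = 249889/331983 + 362257/((√5*(-5 - (-2 + 317)²)/8)) = 249889*(1/331983) + 362257/((√5*(-5 - 1*315²)/8)) = 249889/331983 + 362257/((√5*(-5 - 1*99225)/8)) = 249889/331983 + 362257/((√5*(-5 - 99225)/8)) = 249889/331983 + 362257/(((⅛)*√5*(-99230))) = 249889/331983 + 362257/((-49615*√5/4)) = 249889/331983 + 362257*(-4*√5/248075) = 249889/331983 - 1449028*√5/248075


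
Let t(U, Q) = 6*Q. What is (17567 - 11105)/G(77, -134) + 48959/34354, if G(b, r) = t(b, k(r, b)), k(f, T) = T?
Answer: 40769101/2645258 ≈ 15.412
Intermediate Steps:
G(b, r) = 6*b
(17567 - 11105)/G(77, -134) + 48959/34354 = (17567 - 11105)/((6*77)) + 48959/34354 = 6462/462 + 48959*(1/34354) = 6462*(1/462) + 48959/34354 = 1077/77 + 48959/34354 = 40769101/2645258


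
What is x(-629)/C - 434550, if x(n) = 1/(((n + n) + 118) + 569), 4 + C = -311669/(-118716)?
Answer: -40493257001034/93184345 ≈ -4.3455e+5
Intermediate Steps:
C = -163195/118716 (C = -4 - 311669/(-118716) = -4 - 311669*(-1/118716) = -4 + 311669/118716 = -163195/118716 ≈ -1.3747)
x(n) = 1/(687 + 2*n) (x(n) = 1/((2*n + 118) + 569) = 1/((118 + 2*n) + 569) = 1/(687 + 2*n))
x(-629)/C - 434550 = 1/((687 + 2*(-629))*(-163195/118716)) - 434550 = -118716/163195/(687 - 1258) - 434550 = -118716/163195/(-571) - 434550 = -1/571*(-118716/163195) - 434550 = 118716/93184345 - 434550 = -40493257001034/93184345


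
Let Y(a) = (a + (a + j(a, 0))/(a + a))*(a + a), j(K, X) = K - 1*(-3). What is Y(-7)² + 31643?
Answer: 39212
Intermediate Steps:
j(K, X) = 3 + K (j(K, X) = K + 3 = 3 + K)
Y(a) = 2*a*(a + (3 + 2*a)/(2*a)) (Y(a) = (a + (a + (3 + a))/(a + a))*(a + a) = (a + (3 + 2*a)/((2*a)))*(2*a) = (a + (3 + 2*a)*(1/(2*a)))*(2*a) = (a + (3 + 2*a)/(2*a))*(2*a) = 2*a*(a + (3 + 2*a)/(2*a)))
Y(-7)² + 31643 = (3 + 2*(-7) + 2*(-7)²)² + 31643 = (3 - 14 + 2*49)² + 31643 = (3 - 14 + 98)² + 31643 = 87² + 31643 = 7569 + 31643 = 39212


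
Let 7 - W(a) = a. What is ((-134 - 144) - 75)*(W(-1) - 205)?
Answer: 69541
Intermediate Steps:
W(a) = 7 - a
((-134 - 144) - 75)*(W(-1) - 205) = ((-134 - 144) - 75)*((7 - 1*(-1)) - 205) = (-278 - 75)*((7 + 1) - 205) = -353*(8 - 205) = -353*(-197) = 69541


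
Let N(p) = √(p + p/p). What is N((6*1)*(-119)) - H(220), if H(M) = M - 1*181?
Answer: -39 + I*√713 ≈ -39.0 + 26.702*I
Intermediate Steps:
H(M) = -181 + M (H(M) = M - 181 = -181 + M)
N(p) = √(1 + p) (N(p) = √(p + 1) = √(1 + p))
N((6*1)*(-119)) - H(220) = √(1 + (6*1)*(-119)) - (-181 + 220) = √(1 + 6*(-119)) - 1*39 = √(1 - 714) - 39 = √(-713) - 39 = I*√713 - 39 = -39 + I*√713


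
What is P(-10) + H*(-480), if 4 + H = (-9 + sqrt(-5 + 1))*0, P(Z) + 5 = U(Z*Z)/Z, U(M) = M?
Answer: 1905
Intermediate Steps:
P(Z) = -5 + Z (P(Z) = -5 + (Z*Z)/Z = -5 + Z**2/Z = -5 + Z)
H = -4 (H = -4 + (-9 + sqrt(-5 + 1))*0 = -4 + (-9 + sqrt(-4))*0 = -4 + (-9 + 2*I)*0 = -4 + 0 = -4)
P(-10) + H*(-480) = (-5 - 10) - 4*(-480) = -15 + 1920 = 1905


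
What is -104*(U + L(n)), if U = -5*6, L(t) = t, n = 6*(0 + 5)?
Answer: 0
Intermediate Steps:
n = 30 (n = 6*5 = 30)
U = -30
-104*(U + L(n)) = -104*(-30 + 30) = -104*0 = 0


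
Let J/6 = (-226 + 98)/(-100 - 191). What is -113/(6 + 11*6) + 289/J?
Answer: 248681/2304 ≈ 107.93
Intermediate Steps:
J = 256/97 (J = 6*((-226 + 98)/(-100 - 191)) = 6*(-128/(-291)) = 6*(-128*(-1/291)) = 6*(128/291) = 256/97 ≈ 2.6392)
-113/(6 + 11*6) + 289/J = -113/(6 + 11*6) + 289/(256/97) = -113/(6 + 66) + 289*(97/256) = -113/72 + 28033/256 = 248681/2304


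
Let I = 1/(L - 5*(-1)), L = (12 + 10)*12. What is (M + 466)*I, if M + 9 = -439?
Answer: 18/269 ≈ 0.066914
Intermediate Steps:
M = -448 (M = -9 - 439 = -448)
L = 264 (L = 22*12 = 264)
I = 1/269 (I = 1/(264 - 5*(-1)) = 1/(264 + 5) = 1/269 ≈ 0.0037175)
(M + 466)*I = (-448 + 466)*(1/269) = 18*(1/269) = 18/269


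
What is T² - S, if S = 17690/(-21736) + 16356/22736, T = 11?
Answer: 16121670/133133 ≈ 121.09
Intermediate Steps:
S = -12577/133133 (S = 17690*(-1/21736) + 16356*(1/22736) = -8845/10868 + 141/196 = -12577/133133 ≈ -0.094469)
T² - S = 11² - 1*(-12577/133133) = 121 + 12577/133133 = 16121670/133133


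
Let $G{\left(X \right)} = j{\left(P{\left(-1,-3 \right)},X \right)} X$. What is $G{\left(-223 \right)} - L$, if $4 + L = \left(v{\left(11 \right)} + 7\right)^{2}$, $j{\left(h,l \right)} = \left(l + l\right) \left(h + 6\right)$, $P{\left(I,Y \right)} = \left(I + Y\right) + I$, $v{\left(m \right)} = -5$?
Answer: $99458$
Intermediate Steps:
$P{\left(I,Y \right)} = Y + 2 I$
$j{\left(h,l \right)} = 2 l \left(6 + h\right)$
$G{\left(X \right)} = 2 X^{2}$ ($G{\left(X \right)} = 2 X \left(6 + \left(-3 + 2 \left(-1\right)\right)\right) X = 2 X \left(6 - 5\right) X = 2 X 1 X = 2 X X = 2 X^{2}$)
$L = 0$ ($L = -4 + \left(-5 + 7\right)^{2} = -4 + 2^{2} = -4 + 4 = 0$)
$G{\left(-223 \right)} - L = 2 \left(-223\right)^{2} - 0 = 2 \cdot 49729 + 0 = 99458 + 0 = 99458$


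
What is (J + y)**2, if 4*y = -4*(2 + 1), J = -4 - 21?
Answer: 784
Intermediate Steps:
J = -25
y = -3 (y = (-4*(2 + 1))/4 = (-4*3)/4 = (1/4)*(-12) = -3)
(J + y)**2 = (-25 - 3)**2 = (-28)**2 = 784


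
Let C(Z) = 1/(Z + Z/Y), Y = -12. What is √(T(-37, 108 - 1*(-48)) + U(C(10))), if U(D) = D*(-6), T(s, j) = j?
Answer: 4*√29370/55 ≈ 12.464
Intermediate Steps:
C(Z) = 12/(11*Z) (C(Z) = 1/(Z + Z/(-12)) = 1/(Z + Z*(-1/12)) = 1/(Z - Z/12) = 1/(11*Z/12) = 12/(11*Z))
U(D) = -6*D
√(T(-37, 108 - 1*(-48)) + U(C(10))) = √((108 - 1*(-48)) - 72/(11*10)) = √((108 + 48) - 72/(11*10)) = √(156 - 6*6/55) = √(156 - 36/55) = √(8544/55) = 4*√29370/55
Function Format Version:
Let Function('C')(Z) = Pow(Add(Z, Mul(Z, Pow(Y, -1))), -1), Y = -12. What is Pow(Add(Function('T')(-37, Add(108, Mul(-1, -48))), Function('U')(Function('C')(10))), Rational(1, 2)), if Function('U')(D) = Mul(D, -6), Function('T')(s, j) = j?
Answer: Mul(Rational(4, 55), Pow(29370, Rational(1, 2))) ≈ 12.464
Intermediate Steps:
Function('C')(Z) = Mul(Rational(12, 11), Pow(Z, -1)) (Function('C')(Z) = Pow(Add(Z, Mul(Z, Pow(-12, -1))), -1) = Pow(Add(Z, Mul(Z, Rational(-1, 12))), -1) = Pow(Add(Z, Mul(Rational(-1, 12), Z)), -1) = Pow(Mul(Rational(11, 12), Z), -1) = Mul(Rational(12, 11), Pow(Z, -1)))
Function('U')(D) = Mul(-6, D)
Pow(Add(Function('T')(-37, Add(108, Mul(-1, -48))), Function('U')(Function('C')(10))), Rational(1, 2)) = Pow(Add(Add(108, Mul(-1, -48)), Mul(-6, Mul(Rational(12, 11), Pow(10, -1)))), Rational(1, 2)) = Pow(Add(Add(108, 48), Mul(-6, Mul(Rational(12, 11), Rational(1, 10)))), Rational(1, 2)) = Pow(Add(156, Mul(-6, Rational(6, 55))), Rational(1, 2)) = Pow(Add(156, Rational(-36, 55)), Rational(1, 2)) = Pow(Rational(8544, 55), Rational(1, 2)) = Mul(Rational(4, 55), Pow(29370, Rational(1, 2)))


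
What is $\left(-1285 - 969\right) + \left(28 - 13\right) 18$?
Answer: $-1984$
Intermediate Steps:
$\left(-1285 - 969\right) + \left(28 - 13\right) 18 = -2254 + 15 \cdot 18 = -2254 + 270 = -1984$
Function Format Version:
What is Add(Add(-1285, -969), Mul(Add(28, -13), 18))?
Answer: -1984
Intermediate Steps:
Add(Add(-1285, -969), Mul(Add(28, -13), 18)) = Add(-2254, Mul(15, 18)) = Add(-2254, 270) = -1984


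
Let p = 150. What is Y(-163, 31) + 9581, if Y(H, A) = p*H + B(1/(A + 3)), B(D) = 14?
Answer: -14855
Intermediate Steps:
Y(H, A) = 14 + 150*H (Y(H, A) = 150*H + 14 = 14 + 150*H)
Y(-163, 31) + 9581 = (14 + 150*(-163)) + 9581 = (14 - 24450) + 9581 = -24436 + 9581 = -14855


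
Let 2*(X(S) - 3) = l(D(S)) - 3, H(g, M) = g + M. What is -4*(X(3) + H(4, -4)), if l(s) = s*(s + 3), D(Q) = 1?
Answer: -14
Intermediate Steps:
l(s) = s*(3 + s)
H(g, M) = M + g
X(S) = 7/2 (X(S) = 3 + (1*(3 + 1) - 3)/2 = 3 + (1*4 - 3)/2 = 3 + (4 - 3)/2 = 3 + (½)*1 = 3 + ½ = 7/2)
-4*(X(3) + H(4, -4)) = -4*(7/2 + (-4 + 4)) = -4*(7/2 + 0) = -4*7/2 = -14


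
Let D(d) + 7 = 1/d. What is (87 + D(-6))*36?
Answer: 2874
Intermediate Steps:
D(d) = -7 + 1/d
(87 + D(-6))*36 = (87 + (-7 + 1/(-6)))*36 = (87 + (-7 - ⅙))*36 = (87 - 43/6)*36 = (479/6)*36 = 2874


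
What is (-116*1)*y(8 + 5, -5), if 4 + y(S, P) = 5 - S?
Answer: 1392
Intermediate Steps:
y(S, P) = 1 - S (y(S, P) = -4 + (5 - S) = 1 - S)
(-116*1)*y(8 + 5, -5) = (-116*1)*(1 - (8 + 5)) = -116*(1 - 1*13) = -116*(1 - 13) = -116*(-12) = 1392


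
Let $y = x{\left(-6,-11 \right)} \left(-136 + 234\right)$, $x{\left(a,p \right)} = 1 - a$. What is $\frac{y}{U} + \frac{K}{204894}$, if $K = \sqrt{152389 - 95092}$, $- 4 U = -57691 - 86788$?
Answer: $\frac{2744}{144479} + \frac{\sqrt{57297}}{204894} \approx 0.020161$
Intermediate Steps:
$y = 686$ ($y = \left(1 - -6\right) \left(-136 + 234\right) = \left(1 + 6\right) 98 = 7 \cdot 98 = 686$)
$U = \frac{144479}{4}$ ($U = - \frac{-57691 - 86788}{4} = \left(- \frac{1}{4}\right) \left(-144479\right) = \frac{144479}{4} \approx 36120.0$)
$K = \sqrt{57297} \approx 239.37$
$\frac{y}{U} + \frac{K}{204894} = \frac{686}{\frac{144479}{4}} + \frac{\sqrt{57297}}{204894} = 686 \cdot \frac{4}{144479} + \sqrt{57297} \cdot \frac{1}{204894} = \frac{2744}{144479} + \frac{\sqrt{57297}}{204894}$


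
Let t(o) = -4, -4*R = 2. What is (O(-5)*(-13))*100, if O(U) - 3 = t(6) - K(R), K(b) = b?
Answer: 650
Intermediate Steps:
R = -1/2 (R = -1/4*2 = -1/2 ≈ -0.50000)
O(U) = -1/2 (O(U) = 3 + (-4 - 1*(-1/2)) = 3 + (-4 + 1/2) = 3 - 7/2 = -1/2)
(O(-5)*(-13))*100 = -1/2*(-13)*100 = (13/2)*100 = 650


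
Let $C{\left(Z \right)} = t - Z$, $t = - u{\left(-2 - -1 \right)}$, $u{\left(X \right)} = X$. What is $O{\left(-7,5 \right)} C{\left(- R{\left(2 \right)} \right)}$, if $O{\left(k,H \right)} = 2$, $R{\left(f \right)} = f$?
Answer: $6$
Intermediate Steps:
$t = 1$ ($t = - (-2 - -1) = - (-2 + 1) = \left(-1\right) \left(-1\right) = 1$)
$C{\left(Z \right)} = 1 - Z$
$O{\left(-7,5 \right)} C{\left(- R{\left(2 \right)} \right)} = 2 \left(1 - \left(-1\right) 2\right) = 2 \left(1 - -2\right) = 2 \left(1 + 2\right) = 2 \cdot 3 = 6$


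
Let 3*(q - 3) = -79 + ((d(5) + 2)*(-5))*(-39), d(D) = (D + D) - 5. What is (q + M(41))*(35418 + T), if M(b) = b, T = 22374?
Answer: 27316352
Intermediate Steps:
d(D) = -5 + 2*D (d(D) = 2*D - 5 = -5 + 2*D)
q = 1295/3 (q = 3 + (-79 + (((-5 + 2*5) + 2)*(-5))*(-39))/3 = 3 + (-79 + (((-5 + 10) + 2)*(-5))*(-39))/3 = 3 + (-79 + ((5 + 2)*(-5))*(-39))/3 = 3 + (-79 + (7*(-5))*(-39))/3 = 3 + (-79 - 35*(-39))/3 = 3 + (-79 + 1365)/3 = 3 + (1/3)*1286 = 3 + 1286/3 = 1295/3 ≈ 431.67)
(q + M(41))*(35418 + T) = (1295/3 + 41)*(35418 + 22374) = (1418/3)*57792 = 27316352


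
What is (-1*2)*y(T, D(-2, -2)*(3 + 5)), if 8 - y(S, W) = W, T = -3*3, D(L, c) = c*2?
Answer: -80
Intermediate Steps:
D(L, c) = 2*c
T = -9 (T = -1*9 = -9)
y(S, W) = 8 - W
(-1*2)*y(T, D(-2, -2)*(3 + 5)) = (-1*2)*(8 - 2*(-2)*(3 + 5)) = -2*(8 - (-4)*8) = -2*(8 - 1*(-32)) = -2*(8 + 32) = -2*40 = -80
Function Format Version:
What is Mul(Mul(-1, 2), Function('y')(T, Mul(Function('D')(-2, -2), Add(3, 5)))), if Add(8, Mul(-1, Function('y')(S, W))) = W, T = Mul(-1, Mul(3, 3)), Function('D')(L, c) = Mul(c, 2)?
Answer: -80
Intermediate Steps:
Function('D')(L, c) = Mul(2, c)
T = -9 (T = Mul(-1, 9) = -9)
Function('y')(S, W) = Add(8, Mul(-1, W))
Mul(Mul(-1, 2), Function('y')(T, Mul(Function('D')(-2, -2), Add(3, 5)))) = Mul(Mul(-1, 2), Add(8, Mul(-1, Mul(Mul(2, -2), Add(3, 5))))) = Mul(-2, Add(8, Mul(-1, Mul(-4, 8)))) = Mul(-2, Add(8, Mul(-1, -32))) = Mul(-2, Add(8, 32)) = Mul(-2, 40) = -80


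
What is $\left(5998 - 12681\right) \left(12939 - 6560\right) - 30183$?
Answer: $-42661040$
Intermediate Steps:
$\left(5998 - 12681\right) \left(12939 - 6560\right) - 30183 = \left(-6683\right) 6379 - 30183 = -42630857 - 30183 = -42661040$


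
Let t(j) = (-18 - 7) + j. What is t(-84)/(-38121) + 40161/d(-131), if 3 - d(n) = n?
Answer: 1530992087/5108214 ≈ 299.71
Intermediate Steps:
t(j) = -25 + j
d(n) = 3 - n
t(-84)/(-38121) + 40161/d(-131) = (-25 - 84)/(-38121) + 40161/(3 - 1*(-131)) = -109*(-1/38121) + 40161/(3 + 131) = 109/38121 + 40161/134 = 1530992087/5108214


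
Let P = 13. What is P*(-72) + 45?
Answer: -891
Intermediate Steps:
P*(-72) + 45 = 13*(-72) + 45 = -936 + 45 = -891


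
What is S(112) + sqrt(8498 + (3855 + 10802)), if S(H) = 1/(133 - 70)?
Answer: 1/63 + sqrt(23155) ≈ 152.18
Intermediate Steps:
S(H) = 1/63
S(112) + sqrt(8498 + (3855 + 10802)) = 1/63 + sqrt(8498 + (3855 + 10802)) = 1/63 + sqrt(8498 + 14657) = 1/63 + sqrt(23155)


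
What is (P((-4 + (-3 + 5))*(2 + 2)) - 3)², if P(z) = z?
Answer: 121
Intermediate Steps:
(P((-4 + (-3 + 5))*(2 + 2)) - 3)² = ((-4 + (-3 + 5))*(2 + 2) - 3)² = ((-4 + 2)*4 - 3)² = (-2*4 - 3)² = (-8 - 3)² = (-11)² = 121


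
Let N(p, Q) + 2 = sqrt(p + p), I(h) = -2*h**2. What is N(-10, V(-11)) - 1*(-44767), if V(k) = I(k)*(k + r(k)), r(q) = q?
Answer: 44765 + 2*I*sqrt(5) ≈ 44765.0 + 4.4721*I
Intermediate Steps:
V(k) = -4*k**3 (V(k) = (-2*k**2)*(k + k) = (-2*k**2)*(2*k) = -4*k**3)
N(p, Q) = -2 + sqrt(2)*sqrt(p) (N(p, Q) = -2 + sqrt(p + p) = -2 + sqrt(2*p) = -2 + sqrt(2)*sqrt(p))
N(-10, V(-11)) - 1*(-44767) = (-2 + sqrt(2)*sqrt(-10)) - 1*(-44767) = (-2 + sqrt(2)*(I*sqrt(10))) + 44767 = (-2 + 2*I*sqrt(5)) + 44767 = 44765 + 2*I*sqrt(5)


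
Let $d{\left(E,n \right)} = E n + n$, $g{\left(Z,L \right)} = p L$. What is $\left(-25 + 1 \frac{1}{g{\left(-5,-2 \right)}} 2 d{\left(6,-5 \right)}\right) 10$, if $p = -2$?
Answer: $-425$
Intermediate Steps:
$g{\left(Z,L \right)} = - 2 L$
$d{\left(E,n \right)} = n + E n$
$\left(-25 + 1 \frac{1}{g{\left(-5,-2 \right)}} 2 d{\left(6,-5 \right)}\right) 10 = \left(-25 + 1 \frac{1}{\left(-2\right) \left(-2\right)} 2 \left(- 5 \left(1 + 6\right)\right)\right) 10 = \left(-25 + 1 \cdot \frac{1}{4} \cdot 2 \left(\left(-5\right) 7\right)\right) 10 = \left(-25 + 1 \cdot \frac{1}{4} \cdot 2 \left(-35\right)\right) 10 = \left(-25 + \frac{1}{4} \cdot 2 \left(-35\right)\right) 10 = \left(-25 + \frac{1}{2} \left(-35\right)\right) 10 = \left(-25 - \frac{35}{2}\right) 10 = \left(- \frac{85}{2}\right) 10 = -425$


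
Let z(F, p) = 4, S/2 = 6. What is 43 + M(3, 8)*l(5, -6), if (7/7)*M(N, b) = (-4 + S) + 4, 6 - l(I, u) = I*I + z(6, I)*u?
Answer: 103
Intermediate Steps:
S = 12 (S = 2*6 = 12)
l(I, u) = 6 - I² - 4*u (l(I, u) = 6 - (I*I + 4*u) = 6 - (I² + 4*u) = 6 + (-I² - 4*u) = 6 - I² - 4*u)
M(N, b) = 12 (M(N, b) = (-4 + 12) + 4 = 8 + 4 = 12)
43 + M(3, 8)*l(5, -6) = 43 + 12*(6 - 1*5² - 4*(-6)) = 43 + 12*(6 - 1*25 + 24) = 43 + 12*(6 - 25 + 24) = 43 + 12*5 = 43 + 60 = 103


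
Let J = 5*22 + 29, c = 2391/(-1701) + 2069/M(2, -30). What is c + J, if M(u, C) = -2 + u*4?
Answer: 547073/1134 ≈ 482.43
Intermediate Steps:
M(u, C) = -2 + 4*u
c = 389447/1134 (c = 2391/(-1701) + 2069/(-2 + 4*2) = 2391*(-1/1701) + 2069/(-2 + 8) = -797/567 + 2069/6 = 389447/1134 ≈ 343.43)
J = 139 (J = 110 + 29 = 139)
c + J = 389447/1134 + 139 = 547073/1134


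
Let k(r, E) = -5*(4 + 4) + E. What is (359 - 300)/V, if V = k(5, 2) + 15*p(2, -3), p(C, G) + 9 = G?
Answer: -59/218 ≈ -0.27064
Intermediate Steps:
k(r, E) = -40 + E (k(r, E) = -5*8 + E = -40 + E)
p(C, G) = -9 + G
V = -218 (V = (-40 + 2) + 15*(-9 - 3) = -38 + 15*(-12) = -38 - 180 = -218)
(359 - 300)/V = (359 - 300)/(-218) = 59*(-1/218) = -59/218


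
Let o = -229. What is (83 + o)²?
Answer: 21316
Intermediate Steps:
(83 + o)² = (83 - 229)² = (-146)² = 21316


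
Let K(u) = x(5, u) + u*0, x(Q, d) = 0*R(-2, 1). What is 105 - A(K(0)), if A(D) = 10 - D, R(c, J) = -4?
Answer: 95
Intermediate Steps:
x(Q, d) = 0 (x(Q, d) = 0*(-4) = 0)
K(u) = 0 (K(u) = 0 + u*0 = 0 + 0 = 0)
105 - A(K(0)) = 105 - (10 - 1*0) = 105 - (10 + 0) = 105 - 1*10 = 105 - 10 = 95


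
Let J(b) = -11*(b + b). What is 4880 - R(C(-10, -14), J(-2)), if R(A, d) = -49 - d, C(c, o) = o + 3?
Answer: 4973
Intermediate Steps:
J(b) = -22*b
C(c, o) = 3 + o
4880 - R(C(-10, -14), J(-2)) = 4880 - (-49 - (-22)*(-2)) = 4880 - (-49 - 1*44) = 4880 - (-49 - 44) = 4880 - 1*(-93) = 4880 + 93 = 4973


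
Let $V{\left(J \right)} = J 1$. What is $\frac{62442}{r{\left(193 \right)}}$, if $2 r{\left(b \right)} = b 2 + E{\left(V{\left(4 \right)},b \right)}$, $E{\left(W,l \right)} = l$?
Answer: $\frac{41628}{193} \approx 215.69$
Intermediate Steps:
$V{\left(J \right)} = J$
$r{\left(b \right)} = \frac{3 b}{2}$ ($r{\left(b \right)} = \frac{b 2 + b}{2} = \frac{2 b + b}{2} = \frac{3 b}{2}$)
$\frac{62442}{r{\left(193 \right)}} = \frac{62442}{\frac{3}{2} \cdot 193} = \frac{62442}{\frac{579}{2}} = 62442 \cdot \frac{2}{579} = \frac{41628}{193}$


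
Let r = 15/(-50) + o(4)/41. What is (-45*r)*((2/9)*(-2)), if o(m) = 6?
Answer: -126/41 ≈ -3.0732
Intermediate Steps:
r = -63/410 (r = 15/(-50) + 6/41 = 15*(-1/50) + 6*(1/41) = -3/10 + 6/41 = -63/410 ≈ -0.15366)
(-45*r)*((2/9)*(-2)) = (-45*(-63/410))*((2/9)*(-2)) = 567*((2*(⅑))*(-2))/82 = 567*((2/9)*(-2))/82 = (567/82)*(-4/9) = -126/41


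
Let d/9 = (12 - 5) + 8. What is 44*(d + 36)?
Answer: 7524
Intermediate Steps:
d = 135 (d = 9*((12 - 5) + 8) = 9*(7 + 8) = 9*15 = 135)
44*(d + 36) = 44*(135 + 36) = 44*171 = 7524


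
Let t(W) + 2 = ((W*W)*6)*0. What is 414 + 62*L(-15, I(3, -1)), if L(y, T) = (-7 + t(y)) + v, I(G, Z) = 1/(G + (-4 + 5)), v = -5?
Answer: -454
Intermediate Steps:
t(W) = -2 (t(W) = -2 + ((W*W)*6)*0 = -2 + (W²*6)*0 = -2 + (6*W²)*0 = -2 + 0 = -2)
I(G, Z) = 1/(1 + G) (I(G, Z) = 1/(G + 1) = 1/(1 + G))
L(y, T) = -14 (L(y, T) = (-7 - 2) - 5 = -9 - 5 = -14)
414 + 62*L(-15, I(3, -1)) = 414 + 62*(-14) = 414 - 868 = -454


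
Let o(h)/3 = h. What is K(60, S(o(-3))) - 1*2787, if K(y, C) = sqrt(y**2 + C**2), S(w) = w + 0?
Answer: -2787 + 3*sqrt(409) ≈ -2726.3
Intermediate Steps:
o(h) = 3*h
S(w) = w
K(y, C) = sqrt(C**2 + y**2)
K(60, S(o(-3))) - 1*2787 = sqrt((3*(-3))**2 + 60**2) - 1*2787 = sqrt((-9)**2 + 3600) - 2787 = sqrt(81 + 3600) - 2787 = sqrt(3681) - 2787 = 3*sqrt(409) - 2787 = -2787 + 3*sqrt(409)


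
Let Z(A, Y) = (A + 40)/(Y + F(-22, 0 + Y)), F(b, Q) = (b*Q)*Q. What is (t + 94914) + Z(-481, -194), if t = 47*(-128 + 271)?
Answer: 28057561517/276062 ≈ 1.0164e+5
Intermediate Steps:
F(b, Q) = b*Q² (F(b, Q) = (Q*b)*Q = b*Q²)
Z(A, Y) = (40 + A)/(Y - 22*Y²) (Z(A, Y) = (A + 40)/(Y - 22*(0 + Y)²) = (40 + A)/(Y - 22*Y²))
t = 6721 (t = 47*143 = 6721)
(t + 94914) + Z(-481, -194) = (6721 + 94914) + (-40 - 1*(-481))/((-194)*(-1 + 22*(-194))) = 101635 - (-40 + 481)/(194*(-1 - 4268)) = 101635 - 1/194*441/(-4269) = 101635 - 1/194*(-1/4269)*441 = 101635 + 147/276062 = 28057561517/276062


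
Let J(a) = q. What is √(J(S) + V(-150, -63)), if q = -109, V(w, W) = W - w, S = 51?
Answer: I*√22 ≈ 4.6904*I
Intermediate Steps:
J(a) = -109
√(J(S) + V(-150, -63)) = √(-109 + (-63 - 1*(-150))) = √(-109 + (-63 + 150)) = √(-109 + 87) = √(-22) = I*√22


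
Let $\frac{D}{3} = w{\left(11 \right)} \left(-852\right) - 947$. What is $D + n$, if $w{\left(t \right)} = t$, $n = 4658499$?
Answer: $4627542$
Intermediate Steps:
$D = -30957$ ($D = 3 \left(11 \left(-852\right) - 947\right) = 3 \left(-9372 - 947\right) = 3 \left(-10319\right) = -30957$)
$D + n = -30957 + 4658499 = 4627542$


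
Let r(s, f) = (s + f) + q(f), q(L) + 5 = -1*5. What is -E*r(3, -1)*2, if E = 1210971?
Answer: 19375536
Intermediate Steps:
q(L) = -10 (q(L) = -5 - 1*5 = -5 - 5 = -10)
r(s, f) = -10 + f + s (r(s, f) = (s + f) - 10 = (f + s) - 10 = -10 + f + s)
-E*r(3, -1)*2 = -1210971*(-10 - 1 + 3)*2 = -1210971*(-8*2) = -1210971*(-16) = -1*(-19375536) = 19375536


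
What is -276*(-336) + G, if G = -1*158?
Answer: 92578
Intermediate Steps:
G = -158
-276*(-336) + G = -276*(-336) - 158 = 92736 - 158 = 92578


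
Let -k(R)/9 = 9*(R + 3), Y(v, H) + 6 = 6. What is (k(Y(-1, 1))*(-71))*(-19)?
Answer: -327807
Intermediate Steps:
Y(v, H) = 0 (Y(v, H) = -6 + 6 = 0)
k(R) = -243 - 81*R (k(R) = -81*(R + 3) = -81*(3 + R) = -9*(27 + 9*R) = -243 - 81*R)
(k(Y(-1, 1))*(-71))*(-19) = ((-243 - 81*0)*(-71))*(-19) = ((-243 + 0)*(-71))*(-19) = -243*(-71)*(-19) = 17253*(-19) = -327807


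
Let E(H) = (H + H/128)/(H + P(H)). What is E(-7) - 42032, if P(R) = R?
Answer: -10760063/256 ≈ -42032.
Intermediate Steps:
E(H) = 129/256 (E(H) = (H + H/128)/(H + H) = (H + H*(1/128))/((2*H)) = (H + H/128)*(1/(2*H)) = (129*H/128)*(1/(2*H)) = 129/256)
E(-7) - 42032 = 129/256 - 42032 = -10760063/256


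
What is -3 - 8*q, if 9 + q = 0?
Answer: 69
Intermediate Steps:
q = -9 (q = -9 + 0 = -9)
-3 - 8*q = -3 - 8*(-9) = -3 + 72 = 69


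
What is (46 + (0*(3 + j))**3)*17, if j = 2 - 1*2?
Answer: 782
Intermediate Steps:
j = 0 (j = 2 - 2 = 0)
(46 + (0*(3 + j))**3)*17 = (46 + (0*(3 + 0))**3)*17 = (46 + (0*3)**3)*17 = (46 + 0**3)*17 = (46 + 0)*17 = 46*17 = 782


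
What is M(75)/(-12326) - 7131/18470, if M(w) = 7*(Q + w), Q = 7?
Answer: -49249243/113830610 ≈ -0.43265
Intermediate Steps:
M(w) = 49 + 7*w (M(w) = 7*(7 + w) = 49 + 7*w)
M(75)/(-12326) - 7131/18470 = (49 + 7*75)/(-12326) - 7131/18470 = (49 + 525)*(-1/12326) - 7131*1/18470 = 574*(-1/12326) - 7131/18470 = -287/6163 - 7131/18470 = -49249243/113830610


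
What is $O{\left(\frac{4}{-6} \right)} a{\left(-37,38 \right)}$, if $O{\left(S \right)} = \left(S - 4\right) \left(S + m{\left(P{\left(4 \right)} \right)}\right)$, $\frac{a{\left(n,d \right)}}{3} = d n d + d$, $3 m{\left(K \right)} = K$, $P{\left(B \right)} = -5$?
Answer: $- \frac{5232220}{3} \approx -1.7441 \cdot 10^{6}$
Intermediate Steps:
$m{\left(K \right)} = \frac{K}{3}$
$a{\left(n,d \right)} = 3 d + 3 n d^{2}$ ($a{\left(n,d \right)} = 3 \left(d n d + d\right) = 3 \left(n d^{2} + d\right) = 3 \left(d + n d^{2}\right) = 3 d + 3 n d^{2}$)
$O{\left(S \right)} = \left(-4 + S\right) \left(- \frac{5}{3} + S\right)$ ($O{\left(S \right)} = \left(S - 4\right) \left(S + \frac{1}{3} \left(-5\right)\right) = \left(-4 + S\right) \left(S - \frac{5}{3}\right) = \left(-4 + S\right) \left(- \frac{5}{3} + S\right)$)
$O{\left(\frac{4}{-6} \right)} a{\left(-37,38 \right)} = \left(\frac{20}{3} + \left(\frac{4}{-6}\right)^{2} - \frac{17 \frac{4}{-6}}{3}\right) 3 \cdot 38 \left(1 + 38 \left(-37\right)\right) = \left(\frac{20}{3} + \left(4 \left(- \frac{1}{6}\right)\right)^{2} - \frac{17 \cdot 4 \left(- \frac{1}{6}\right)}{3}\right) 3 \cdot 38 \left(1 - 1406\right) = \left(\frac{20}{3} + \left(- \frac{2}{3}\right)^{2} - - \frac{34}{9}\right) 3 \cdot 38 \left(-1405\right) = \left(\frac{20}{3} + \frac{4}{9} + \frac{34}{9}\right) \left(-160170\right) = \frac{98}{9} \left(-160170\right) = - \frac{5232220}{3}$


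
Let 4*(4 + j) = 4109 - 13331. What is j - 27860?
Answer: -60339/2 ≈ -30170.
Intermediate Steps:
j = -4619/2 (j = -4 + (4109 - 13331)/4 = -4 + (¼)*(-9222) = -4 - 4611/2 = -4619/2 ≈ -2309.5)
j - 27860 = -4619/2 - 27860 = -60339/2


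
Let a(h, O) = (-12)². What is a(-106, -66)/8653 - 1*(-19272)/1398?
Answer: 27826988/2016149 ≈ 13.802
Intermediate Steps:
a(h, O) = 144
a(-106, -66)/8653 - 1*(-19272)/1398 = 144/8653 - 1*(-19272)/1398 = 144*(1/8653) + 19272*(1/1398) = 144/8653 + 3212/233 = 27826988/2016149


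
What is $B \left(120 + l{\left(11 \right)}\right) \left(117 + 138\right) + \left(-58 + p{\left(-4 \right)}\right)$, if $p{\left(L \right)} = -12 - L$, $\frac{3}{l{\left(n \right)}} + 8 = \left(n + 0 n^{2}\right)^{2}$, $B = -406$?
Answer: $- \frac{1404184848}{113} \approx -1.2426 \cdot 10^{7}$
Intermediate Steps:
$l{\left(n \right)} = \frac{3}{-8 + n^{2}}$ ($l{\left(n \right)} = \frac{3}{-8 + \left(n + 0 n^{2}\right)^{2}} = \frac{3}{-8 + \left(n + 0\right)^{2}} = \frac{3}{-8 + n^{2}}$)
$B \left(120 + l{\left(11 \right)}\right) \left(117 + 138\right) + \left(-58 + p{\left(-4 \right)}\right) = - 406 \left(120 + \frac{3}{-8 + 11^{2}}\right) \left(117 + 138\right) - 66 = - 406 \left(120 + \frac{3}{-8 + 121}\right) 255 + \left(-58 + \left(-12 + 4\right)\right) = - 406 \left(120 + \frac{3}{113}\right) 255 - 66 = - 406 \cdot \frac{13563}{113} \cdot 255 - 66 = \left(-406\right) \frac{3458565}{113} - 66 = - \frac{1404177390}{113} - 66 = - \frac{1404184848}{113}$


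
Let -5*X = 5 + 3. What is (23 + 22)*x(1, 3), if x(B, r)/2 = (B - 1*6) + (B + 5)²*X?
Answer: -5634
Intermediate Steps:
X = -8/5 (X = -(5 + 3)/5 = -⅕*8 = -8/5 ≈ -1.6000)
x(B, r) = -12 + 2*B - 16*(5 + B)²/5 (x(B, r) = 2*((B - 1*6) + (B + 5)²*(-8/5)) = 2*((B - 6) + (5 + B)²*(-8/5)) = 2*((-6 + B) - 8*(5 + B)²/5) = 2*(-6 + B - 8*(5 + B)²/5) = -12 + 2*B - 16*(5 + B)²/5)
(23 + 22)*x(1, 3) = (23 + 22)*(-12 + 2*1 - 16*(5 + 1)²/5) = 45*(-12 + 2 - 16/5*6²) = 45*(-12 + 2 - 16/5*36) = 45*(-12 + 2 - 576/5) = 45*(-626/5) = -5634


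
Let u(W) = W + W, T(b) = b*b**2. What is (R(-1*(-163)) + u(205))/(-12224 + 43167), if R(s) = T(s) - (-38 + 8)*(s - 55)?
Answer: 4334397/30943 ≈ 140.08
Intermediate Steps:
T(b) = b**3
u(W) = 2*W
R(s) = -1650 + s**3 + 30*s (R(s) = s**3 - (-38 + 8)*(s - 55) = s**3 - (-30)*(-55 + s) = s**3 - (1650 - 30*s) = s**3 + (-1650 + 30*s) = -1650 + s**3 + 30*s)
(R(-1*(-163)) + u(205))/(-12224 + 43167) = ((-1650 + (-1*(-163))**3 + 30*(-1*(-163))) + 2*205)/(-12224 + 43167) = ((-1650 + 163**3 + 30*163) + 410)/30943 = ((-1650 + 4330747 + 4890) + 410)*(1/30943) = (4333987 + 410)*(1/30943) = 4334397*(1/30943) = 4334397/30943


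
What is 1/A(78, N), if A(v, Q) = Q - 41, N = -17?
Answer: -1/58 ≈ -0.017241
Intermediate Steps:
A(v, Q) = -41 + Q
1/A(78, N) = 1/(-41 - 17) = 1/(-58) = -1/58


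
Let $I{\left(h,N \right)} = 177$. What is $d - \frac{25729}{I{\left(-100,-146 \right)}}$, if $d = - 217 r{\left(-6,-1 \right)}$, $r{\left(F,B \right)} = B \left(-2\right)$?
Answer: $- \frac{102547}{177} \approx -579.36$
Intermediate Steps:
$r{\left(F,B \right)} = - 2 B$
$d = -434$ ($d = - 217 \left(\left(-2\right) \left(-1\right)\right) = \left(-217\right) 2 = -434$)
$d - \frac{25729}{I{\left(-100,-146 \right)}} = -434 - \frac{25729}{177} = - \frac{102547}{177}$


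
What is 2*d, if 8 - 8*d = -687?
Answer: 695/4 ≈ 173.75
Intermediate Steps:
d = 695/8 (d = 1 - 1/8*(-687) = 1 + 687/8 = 695/8 ≈ 86.875)
2*d = 2*(695/8) = 695/4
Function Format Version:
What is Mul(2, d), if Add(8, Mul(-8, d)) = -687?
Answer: Rational(695, 4) ≈ 173.75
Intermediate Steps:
d = Rational(695, 8) (d = Add(1, Mul(Rational(-1, 8), -687)) = Add(1, Rational(687, 8)) = Rational(695, 8) ≈ 86.875)
Mul(2, d) = Mul(2, Rational(695, 8)) = Rational(695, 4)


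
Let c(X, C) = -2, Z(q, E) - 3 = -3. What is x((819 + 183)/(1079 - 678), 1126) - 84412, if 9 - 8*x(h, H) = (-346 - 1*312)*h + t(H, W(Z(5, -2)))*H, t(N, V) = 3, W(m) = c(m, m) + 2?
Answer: -271485349/3208 ≈ -84628.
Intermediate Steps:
Z(q, E) = 0 (Z(q, E) = 3 - 3 = 0)
W(m) = 0 (W(m) = -2 + 2 = 0)
x(h, H) = 9/8 - 3*H/8 + 329*h/4 (x(h, H) = 9/8 - ((-346 - 1*312)*h + 3*H)/8 = 9/8 - ((-346 - 312)*h + 3*H)/8 = 9/8 - (-658*h + 3*H)/8 = 9/8 + (-3*H/8 + 329*h/4) = 9/8 - 3*H/8 + 329*h/4)
x((819 + 183)/(1079 - 678), 1126) - 84412 = (9/8 - 3/8*1126 + 329*((819 + 183)/(1079 - 678))/4) - 84412 = (9/8 - 1689/4 + 329*(1002/401)/4) - 84412 = (9/8 - 1689/4 + 329*(1002*(1/401))/4) - 84412 = (9/8 - 1689/4 + (329/4)*(1002/401)) - 84412 = (9/8 - 1689/4 + 164829/802) - 84412 = -691653/3208 - 84412 = -271485349/3208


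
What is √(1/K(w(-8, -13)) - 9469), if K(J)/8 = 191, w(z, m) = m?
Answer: I*√5527017042/764 ≈ 97.309*I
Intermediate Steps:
K(J) = 1528 (K(J) = 8*191 = 1528)
√(1/K(w(-8, -13)) - 9469) = √(1/1528 - 9469) = √(-14468631/1528) = I*√5527017042/764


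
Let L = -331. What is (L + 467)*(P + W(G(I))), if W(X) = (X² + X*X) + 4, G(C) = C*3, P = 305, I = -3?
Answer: 64056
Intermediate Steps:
G(C) = 3*C
W(X) = 4 + 2*X² (W(X) = (X² + X²) + 4 = 2*X² + 4 = 4 + 2*X²)
(L + 467)*(P + W(G(I))) = (-331 + 467)*(305 + (4 + 2*(3*(-3))²)) = 136*(305 + (4 + 2*(-9)²)) = 136*(305 + (4 + 2*81)) = 136*(305 + (4 + 162)) = 136*(305 + 166) = 136*471 = 64056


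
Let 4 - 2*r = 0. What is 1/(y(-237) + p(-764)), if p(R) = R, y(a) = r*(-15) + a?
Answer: -1/1031 ≈ -0.00096993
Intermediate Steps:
r = 2 (r = 2 - 1/2*0 = 2 + 0 = 2)
y(a) = -30 + a (y(a) = 2*(-15) + a = -30 + a)
1/(y(-237) + p(-764)) = 1/((-30 - 237) - 764) = 1/(-267 - 764) = 1/(-1031) = -1/1031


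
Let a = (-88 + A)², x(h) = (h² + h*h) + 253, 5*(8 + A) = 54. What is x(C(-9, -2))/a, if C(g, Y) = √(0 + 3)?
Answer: 6475/181476 ≈ 0.035680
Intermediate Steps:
C(g, Y) = √3
A = 14/5 (A = -8 + (⅕)*54 = -8 + 54/5 = 14/5 ≈ 2.8000)
x(h) = 253 + 2*h² (x(h) = (h² + h²) + 253 = 2*h² + 253 = 253 + 2*h²)
a = 181476/25 (a = (-88 + 14/5)² = (-426/5)² = 181476/25 ≈ 7259.0)
x(C(-9, -2))/a = (253 + 2*(√3)²)/(181476/25) = (253 + 2*3)*(25/181476) = (253 + 6)*(25/181476) = 259*(25/181476) = 6475/181476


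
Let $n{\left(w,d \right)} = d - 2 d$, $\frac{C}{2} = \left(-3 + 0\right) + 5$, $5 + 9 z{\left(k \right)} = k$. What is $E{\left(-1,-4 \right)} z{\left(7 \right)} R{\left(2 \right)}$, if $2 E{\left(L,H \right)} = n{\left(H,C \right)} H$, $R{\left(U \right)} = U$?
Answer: $\frac{32}{9} \approx 3.5556$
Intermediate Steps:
$z{\left(k \right)} = - \frac{5}{9} + \frac{k}{9}$
$C = 4$ ($C = 2 \left(\left(-3 + 0\right) + 5\right) = 2 \left(-3 + 5\right) = 2 \cdot 2 = 4$)
$n{\left(w,d \right)} = - d$
$E{\left(L,H \right)} = - 2 H$ ($E{\left(L,H \right)} = \frac{\left(-1\right) 4 H}{2} = \frac{\left(-4\right) H}{2} = - 2 H$)
$E{\left(-1,-4 \right)} z{\left(7 \right)} R{\left(2 \right)} = \left(-2\right) \left(-4\right) \left(- \frac{5}{9} + \frac{1}{9} \cdot 7\right) 2 = 8 \left(- \frac{5}{9} + \frac{7}{9}\right) 2 = 8 \cdot \frac{2}{9} \cdot 2 = \frac{16}{9} \cdot 2 = \frac{32}{9}$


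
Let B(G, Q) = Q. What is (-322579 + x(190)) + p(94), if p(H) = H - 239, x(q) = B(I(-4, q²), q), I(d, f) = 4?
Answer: -322534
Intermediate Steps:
x(q) = q
p(H) = -239 + H
(-322579 + x(190)) + p(94) = (-322579 + 190) + (-239 + 94) = -322389 - 145 = -322534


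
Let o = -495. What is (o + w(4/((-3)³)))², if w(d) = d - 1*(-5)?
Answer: 175138756/729 ≈ 2.4025e+5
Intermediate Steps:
w(d) = 5 + d (w(d) = d + 5 = 5 + d)
(o + w(4/((-3)³)))² = (-495 + (5 + 4/((-3)³)))² = (-495 + (5 + 4/(-27)))² = (-495 + (5 + 4*(-1/27)))² = (-495 + (5 - 4/27))² = (-495 + 131/27)² = (-13234/27)² = 175138756/729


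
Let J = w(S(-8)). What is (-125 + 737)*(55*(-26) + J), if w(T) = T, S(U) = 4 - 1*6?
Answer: -876384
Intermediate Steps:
S(U) = -2 (S(U) = 4 - 6 = -2)
J = -2
(-125 + 737)*(55*(-26) + J) = (-125 + 737)*(55*(-26) - 2) = 612*(-1430 - 2) = 612*(-1432) = -876384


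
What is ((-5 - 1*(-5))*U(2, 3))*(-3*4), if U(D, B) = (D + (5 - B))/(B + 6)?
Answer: 0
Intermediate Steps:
U(D, B) = (5 + D - B)/(6 + B)
((-5 - 1*(-5))*U(2, 3))*(-3*4) = ((-5 - 1*(-5))*((5 + 2 - 1*3)/(6 + 3)))*(-3*4) = ((-5 + 5)*((5 + 2 - 3)/9))*(-12) = (0*((⅑)*4))*(-12) = (0*(4/9))*(-12) = 0*(-12) = 0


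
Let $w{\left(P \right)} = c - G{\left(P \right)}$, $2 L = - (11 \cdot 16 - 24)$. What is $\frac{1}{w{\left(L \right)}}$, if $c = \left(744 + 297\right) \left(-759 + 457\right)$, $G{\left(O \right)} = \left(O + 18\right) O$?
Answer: $- \frac{1}{318790} \approx -3.1369 \cdot 10^{-6}$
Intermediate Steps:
$G{\left(O \right)} = O \left(18 + O\right)$ ($G{\left(O \right)} = \left(18 + O\right) O = O \left(18 + O\right)$)
$c = -314382$ ($c = 1041 \left(-302\right) = -314382$)
$L = -76$ ($L = \frac{\left(-1\right) \left(11 \cdot 16 - 24\right)}{2} = \frac{\left(-1\right) \left(176 - 24\right)}{2} = \frac{\left(-1\right) 152}{2} = \frac{1}{2} \left(-152\right) = -76$)
$w{\left(P \right)} = -314382 - P \left(18 + P\right)$
$\frac{1}{w{\left(L \right)}} = \frac{1}{-314382 - - 76 \left(18 - 76\right)} = \frac{1}{-314382 - \left(-76\right) \left(-58\right)} = \frac{1}{-314382 - 4408} = \frac{1}{-318790} = - \frac{1}{318790}$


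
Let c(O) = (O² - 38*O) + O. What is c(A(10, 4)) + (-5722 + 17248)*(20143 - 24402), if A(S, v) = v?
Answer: -49089366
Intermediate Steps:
c(O) = O² - 37*O
c(A(10, 4)) + (-5722 + 17248)*(20143 - 24402) = 4*(-37 + 4) + (-5722 + 17248)*(20143 - 24402) = 4*(-33) + 11526*(-4259) = -132 - 49089234 = -49089366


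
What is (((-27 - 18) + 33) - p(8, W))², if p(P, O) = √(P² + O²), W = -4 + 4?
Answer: 400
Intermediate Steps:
W = 0
p(P, O) = √(O² + P²)
(((-27 - 18) + 33) - p(8, W))² = (((-27 - 18) + 33) - √(0² + 8²))² = ((-45 + 33) - √(0 + 64))² = (-12 - √64)² = (-12 - 1*8)² = (-12 - 8)² = (-20)² = 400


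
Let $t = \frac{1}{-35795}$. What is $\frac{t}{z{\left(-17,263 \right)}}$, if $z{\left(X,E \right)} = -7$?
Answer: $\frac{1}{250565} \approx 3.991 \cdot 10^{-6}$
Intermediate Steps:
$t = - \frac{1}{35795} \approx -2.7937 \cdot 10^{-5}$
$\frac{t}{z{\left(-17,263 \right)}} = - \frac{1}{35795 \left(-7\right)} = \left(- \frac{1}{35795}\right) \left(- \frac{1}{7}\right) = \frac{1}{250565}$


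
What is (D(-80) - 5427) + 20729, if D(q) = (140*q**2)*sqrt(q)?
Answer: 15302 + 3584000*I*sqrt(5) ≈ 15302.0 + 8.0141e+6*I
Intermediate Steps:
D(q) = 140*q**(5/2)
(D(-80) - 5427) + 20729 = (140*(-80)**(5/2) - 5427) + 20729 = (140*(25600*I*sqrt(5)) - 5427) + 20729 = (3584000*I*sqrt(5) - 5427) + 20729 = (-5427 + 3584000*I*sqrt(5)) + 20729 = 15302 + 3584000*I*sqrt(5)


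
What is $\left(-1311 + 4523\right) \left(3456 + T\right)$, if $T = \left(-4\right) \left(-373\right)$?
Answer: $15892976$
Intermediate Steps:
$T = 1492$
$\left(-1311 + 4523\right) \left(3456 + T\right) = \left(-1311 + 4523\right) \left(3456 + 1492\right) = 3212 \cdot 4948 = 15892976$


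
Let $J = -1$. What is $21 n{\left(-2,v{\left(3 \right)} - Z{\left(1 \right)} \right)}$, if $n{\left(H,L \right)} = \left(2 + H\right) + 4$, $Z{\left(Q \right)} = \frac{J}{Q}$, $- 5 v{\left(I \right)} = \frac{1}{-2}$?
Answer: $84$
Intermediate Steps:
$v{\left(I \right)} = \frac{1}{10}$ ($v{\left(I \right)} = - \frac{1}{5 \left(-2\right)} = \left(- \frac{1}{5}\right) \left(- \frac{1}{2}\right) = \frac{1}{10}$)
$Z{\left(Q \right)} = - \frac{1}{Q}$
$n{\left(H,L \right)} = 6 + H$
$21 n{\left(-2,v{\left(3 \right)} - Z{\left(1 \right)} \right)} = 21 \left(6 - 2\right) = 21 \cdot 4 = 84$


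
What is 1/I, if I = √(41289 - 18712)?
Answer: √22577/22577 ≈ 0.0066553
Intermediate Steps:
I = √22577 ≈ 150.26
1/I = 1/(√22577) = √22577/22577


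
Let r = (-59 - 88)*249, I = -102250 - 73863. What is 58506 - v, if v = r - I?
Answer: -81004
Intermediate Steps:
I = -176113
r = -36603 (r = -147*249 = -36603)
v = 139510 (v = -36603 - 1*(-176113) = -36603 + 176113 = 139510)
58506 - v = 58506 - 1*139510 = 58506 - 139510 = -81004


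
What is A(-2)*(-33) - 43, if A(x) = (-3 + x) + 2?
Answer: 56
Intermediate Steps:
A(x) = -1 + x
A(-2)*(-33) - 43 = (-1 - 2)*(-33) - 43 = -3*(-33) - 43 = 99 - 43 = 56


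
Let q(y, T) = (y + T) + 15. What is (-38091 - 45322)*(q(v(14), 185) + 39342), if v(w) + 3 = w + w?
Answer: -3300402171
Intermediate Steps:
v(w) = -3 + 2*w (v(w) = -3 + (w + w) = -3 + 2*w)
q(y, T) = 15 + T + y (q(y, T) = (T + y) + 15 = 15 + T + y)
(-38091 - 45322)*(q(v(14), 185) + 39342) = (-38091 - 45322)*((15 + 185 + (-3 + 2*14)) + 39342) = -83413*((15 + 185 + (-3 + 28)) + 39342) = -83413*((15 + 185 + 25) + 39342) = -83413*(225 + 39342) = -83413*39567 = -3300402171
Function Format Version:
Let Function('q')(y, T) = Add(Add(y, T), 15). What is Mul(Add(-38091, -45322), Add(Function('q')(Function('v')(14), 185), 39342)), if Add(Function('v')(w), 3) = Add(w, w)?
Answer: -3300402171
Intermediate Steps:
Function('v')(w) = Add(-3, Mul(2, w)) (Function('v')(w) = Add(-3, Add(w, w)) = Add(-3, Mul(2, w)))
Function('q')(y, T) = Add(15, T, y) (Function('q')(y, T) = Add(Add(T, y), 15) = Add(15, T, y))
Mul(Add(-38091, -45322), Add(Function('q')(Function('v')(14), 185), 39342)) = Mul(Add(-38091, -45322), Add(Add(15, 185, Add(-3, Mul(2, 14))), 39342)) = Mul(-83413, Add(Add(15, 185, Add(-3, 28)), 39342)) = Mul(-83413, Add(Add(15, 185, 25), 39342)) = Mul(-83413, Add(225, 39342)) = Mul(-83413, 39567) = -3300402171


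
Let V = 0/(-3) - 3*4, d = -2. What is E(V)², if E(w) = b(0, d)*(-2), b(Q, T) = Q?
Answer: 0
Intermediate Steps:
V = -12 (V = 0*(-⅓) - 12 = 0 - 12 = -12)
E(w) = 0 (E(w) = 0*(-2) = 0)
E(V)² = 0² = 0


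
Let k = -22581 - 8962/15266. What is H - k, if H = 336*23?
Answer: 231353078/7633 ≈ 30310.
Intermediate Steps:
H = 7728
k = -172365254/7633 (k = -22581 - 8962/15266 = -22581 - 1*4481/7633 = -22581 - 4481/7633 = -172365254/7633 ≈ -22582.)
H - k = 7728 - 1*(-172365254/7633) = 7728 + 172365254/7633 = 231353078/7633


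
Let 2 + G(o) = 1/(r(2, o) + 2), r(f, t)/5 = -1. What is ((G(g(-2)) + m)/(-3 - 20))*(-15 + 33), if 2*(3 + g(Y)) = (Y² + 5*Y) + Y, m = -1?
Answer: 60/23 ≈ 2.6087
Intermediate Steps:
r(f, t) = -5 (r(f, t) = 5*(-1) = -5)
g(Y) = -3 + Y²/2 + 3*Y (g(Y) = -3 + ((Y² + 5*Y) + Y)/2 = -3 + (Y² + 6*Y)/2 = -3 + (Y²/2 + 3*Y) = -3 + Y²/2 + 3*Y)
G(o) = -7/3 (G(o) = -2 + 1/(-5 + 2) = -2 + 1/(-3) = -2 - ⅓ = -7/3)
((G(g(-2)) + m)/(-3 - 20))*(-15 + 33) = ((-7/3 - 1)/(-3 - 20))*(-15 + 33) = -10/3/(-23)*18 = -10/3*(-1/23)*18 = (10/69)*18 = 60/23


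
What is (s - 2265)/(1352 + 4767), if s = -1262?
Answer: -3527/6119 ≈ -0.57640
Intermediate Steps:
(s - 2265)/(1352 + 4767) = (-1262 - 2265)/(1352 + 4767) = -3527/6119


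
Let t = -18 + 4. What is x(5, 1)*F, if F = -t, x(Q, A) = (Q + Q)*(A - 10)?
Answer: -1260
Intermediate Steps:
x(Q, A) = 2*Q*(-10 + A) (x(Q, A) = (2*Q)*(-10 + A) = 2*Q*(-10 + A))
t = -14
F = 14 (F = -1*(-14) = 14)
x(5, 1)*F = (2*5*(-10 + 1))*14 = (2*5*(-9))*14 = -90*14 = -1260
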